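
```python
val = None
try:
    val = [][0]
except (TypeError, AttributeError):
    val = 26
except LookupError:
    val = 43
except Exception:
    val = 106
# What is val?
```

Step-by-step execution trace:
1. `val = [][0]` raises IndexError.
2. `except (TypeError, AttributeError)` does not match IndexError; skipped.
3. `except LookupError` matches (IndexError is a subclass of LookupError) → val = 43.
4. `except Exception` is not reached.
Result: 43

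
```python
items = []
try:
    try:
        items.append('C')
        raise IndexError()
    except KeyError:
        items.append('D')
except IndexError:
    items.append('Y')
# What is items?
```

Step-by-step execution trace:
1. Inner try: `items.append('C')` → items = ['C'].
2. `raise IndexError()` raises IndexError.
3. Inner `except KeyError` does not match IndexError; exception propagates to outer try.
4. Outer `except IndexError` matches → `items.append('Y')` → items = ['C', 'Y'].
Result: ['C', 'Y']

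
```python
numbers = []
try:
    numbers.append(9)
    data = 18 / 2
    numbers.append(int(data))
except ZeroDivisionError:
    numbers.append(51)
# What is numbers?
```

Step-by-step execution trace:
1. try: `numbers.append(9)` → numbers = [9].
2. `data = 18 / 2` → data = 9.0. No exception raised.
3. `numbers.append(int(data))` → numbers = [9, 9].
4. `except ZeroDivisionError` is skipped (no exception was raised).
Result: [9, 9]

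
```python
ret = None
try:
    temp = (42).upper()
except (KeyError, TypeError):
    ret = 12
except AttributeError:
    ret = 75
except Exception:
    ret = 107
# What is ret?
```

Step-by-step execution trace:
1. `temp = (42).upper()` raises AttributeError.
2. `except (KeyError, TypeError)` does not match AttributeError; skipped.
3. `except AttributeError` matches (exact type match) → ret = 75.
4. `except Exception` is not reached.
Result: 75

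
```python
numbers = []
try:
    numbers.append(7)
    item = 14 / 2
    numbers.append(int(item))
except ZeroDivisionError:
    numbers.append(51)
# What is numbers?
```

Step-by-step execution trace:
1. try: `numbers.append(7)` → numbers = [7].
2. `item = 14 / 2` → item = 7.0. No exception raised.
3. `numbers.append(int(item))` → numbers = [7, 7].
4. `except ZeroDivisionError` is skipped (no exception was raised).
Result: [7, 7]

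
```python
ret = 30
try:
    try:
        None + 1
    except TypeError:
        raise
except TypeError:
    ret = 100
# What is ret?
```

Step-by-step execution trace:
1. Inner try: `None + 1` raises TypeError.
2. Inner `except TypeError` matches; bare `raise` re-raises the same TypeError.
3. Outer `except TypeError` matches → ret = 100.
Result: 100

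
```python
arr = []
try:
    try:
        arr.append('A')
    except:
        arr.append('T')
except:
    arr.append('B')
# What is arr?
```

Step-by-step execution trace:
1. Inner try: `arr.append('A')` → arr = ['A']. No exception raised.
2. Inner `except` is skipped.
3. Inner try completes normally; outer `except` is skipped.
Result: ['A']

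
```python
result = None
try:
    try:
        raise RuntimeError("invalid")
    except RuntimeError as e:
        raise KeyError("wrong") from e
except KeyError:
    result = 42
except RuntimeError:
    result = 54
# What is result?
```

Step-by-step execution trace:
1. Inner try raises RuntimeError; inner `except RuntimeError as e` catches it.
2. `raise KeyError(...) from e` raises KeyError (RuntimeError is attached as __cause__, but only KeyError is active).
3. Outer `except KeyError` matches → result = 42.
4. `except RuntimeError` is not reached.
Result: 42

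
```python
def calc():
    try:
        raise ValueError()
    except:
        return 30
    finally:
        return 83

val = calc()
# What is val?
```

Step-by-step execution trace:
1. `calc()` enters try: `raise ValueError()` raises ValueError.
2. bare `except` matches → `return 30` sets pending return value 30.
3. Before returning, `finally: return 83` runs and overrides the pending return.
4. calc() returns 83 → val = 83.
Result: 83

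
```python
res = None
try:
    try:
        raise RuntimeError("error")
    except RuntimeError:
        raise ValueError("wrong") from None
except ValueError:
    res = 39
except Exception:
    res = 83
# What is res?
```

Step-by-step execution trace:
1. Inner try raises RuntimeError; inner `except RuntimeError` catches it.
2. `raise ValueError(...) from None` raises ValueError (from None suppresses __context__, but the active exception is still ValueError).
3. Outer `except ValueError` matches → res = 39.
4. `except Exception` is not reached.
Result: 39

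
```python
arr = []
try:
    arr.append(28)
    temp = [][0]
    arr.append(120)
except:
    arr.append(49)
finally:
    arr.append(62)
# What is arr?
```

Step-by-step execution trace:
1. try: `arr.append(28)` → arr = [28].
2. `temp = [][0]` raises IndexError; `arr.append(120)` is not reached.
3. bare `except` matches → `arr.append(49)` → arr = [28, 49].
4. finally always runs: `arr.append(62)` → arr = [28, 49, 62].
Result: [28, 49, 62]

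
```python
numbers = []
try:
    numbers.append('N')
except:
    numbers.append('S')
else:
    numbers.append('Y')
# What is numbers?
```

Step-by-step execution trace:
1. try: `numbers.append('N')` → numbers = ['N']. No exception raised.
2. `except` is skipped.
3. `else` runs (try completed without exception): `numbers.append('Y')` → numbers = ['N', 'Y'].
Result: ['N', 'Y']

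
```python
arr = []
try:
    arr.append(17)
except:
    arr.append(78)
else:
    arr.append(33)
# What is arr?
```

Step-by-step execution trace:
1. try: `arr.append(17)` → arr = [17]. No exception raised.
2. `except` is skipped.
3. `else` runs (try completed without exception): `arr.append(33)` → arr = [17, 33].
Result: [17, 33]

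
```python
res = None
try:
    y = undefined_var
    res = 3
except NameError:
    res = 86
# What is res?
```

Step-by-step execution trace:
1. `y = undefined_var` raises NameError.
2. `res = 3` is not reached.
3. `except NameError` matches → res = 86.
Result: 86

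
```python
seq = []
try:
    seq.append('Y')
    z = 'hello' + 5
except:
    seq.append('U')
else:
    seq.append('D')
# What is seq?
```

Step-by-step execution trace:
1. try: `seq.append('Y')` → seq = ['Y'].
2. `z = 'hello' + 5` raises TypeError.
3. bare `except` matches → `seq.append('U')` → seq = ['Y', 'U'].
4. `else` is skipped (an exception was raised).
Result: ['Y', 'U']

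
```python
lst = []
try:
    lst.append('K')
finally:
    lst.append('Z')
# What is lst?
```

Step-by-step execution trace:
1. try: `lst.append('K')` → lst = ['K'].
2. The try body completes without raising.
3. finally always runs: `lst.append('Z')` → lst = ['K', 'Z'].
Result: ['K', 'Z']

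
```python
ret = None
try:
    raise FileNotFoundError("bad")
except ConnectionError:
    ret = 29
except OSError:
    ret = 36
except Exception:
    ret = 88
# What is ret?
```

Step-by-step execution trace:
1. `raise FileNotFoundError(...)` raises FileNotFoundError.
2. `except ConnectionError` does not match (FileNotFoundError is not a subclass of ConnectionError); skipped.
3. `except OSError` matches (FileNotFoundError is a subclass of OSError) → ret = 36.
4. `except Exception` is not reached.
Result: 36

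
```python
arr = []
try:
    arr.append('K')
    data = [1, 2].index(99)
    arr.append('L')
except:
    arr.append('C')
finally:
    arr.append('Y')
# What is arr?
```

Step-by-step execution trace:
1. try: `arr.append('K')` → arr = ['K'].
2. `data = [1, 2].index(99)` raises ValueError; `arr.append('L')` is not reached.
3. bare `except` matches → `arr.append('C')` → arr = ['K', 'C'].
4. finally always runs: `arr.append('Y')` → arr = ['K', 'C', 'Y'].
Result: ['K', 'C', 'Y']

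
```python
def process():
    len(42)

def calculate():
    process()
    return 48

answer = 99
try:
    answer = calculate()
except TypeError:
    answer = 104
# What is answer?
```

Step-by-step execution trace:
1. answer starts at 99.
2. try: `calculate()` calls `process()`.
3. `process()` evaluates `len(42)`, which raises TypeError; it propagates through calculate (uncaught).
4. `return 48` in calculate is not reached; the assignment to answer does not complete.
5. `except TypeError` matches → answer = 104.
Result: 104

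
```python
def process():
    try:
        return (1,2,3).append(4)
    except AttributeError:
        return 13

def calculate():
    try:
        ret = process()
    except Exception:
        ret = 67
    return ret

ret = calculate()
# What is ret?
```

Step-by-step execution trace:
1. `calculate()` calls `process()`.
2. In process: `(1,2,3).append(4)` raises AttributeError; `except AttributeError` catches it → returns 13.
3. In calculate: `ret = process()` → ret = 13. No exception reaches calculate.
4. `except Exception` is skipped; calculate returns 13.
5. ret = 13.
Result: 13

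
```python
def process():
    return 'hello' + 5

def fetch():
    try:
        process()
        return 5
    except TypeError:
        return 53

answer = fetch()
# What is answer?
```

Step-by-step execution trace:
1. `fetch()` calls `process()`.
2. `process()` evaluates `'hello' + 5`, which raises TypeError; it propagates to the caller.
3. `return 5` is not reached.
4. `except TypeError` in fetch matches → returns 53.
5. answer = 53.
Result: 53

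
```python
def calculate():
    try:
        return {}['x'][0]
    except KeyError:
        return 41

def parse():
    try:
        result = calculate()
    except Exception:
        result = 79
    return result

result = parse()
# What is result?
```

Step-by-step execution trace:
1. `parse()` calls `calculate()`.
2. In calculate: `{}['x'][0]` raises KeyError; `except KeyError` catches it → returns 41.
3. In parse: `result = calculate()` → result = 41. No exception reaches parse.
4. `except Exception` is skipped; parse returns 41.
5. result = 41.
Result: 41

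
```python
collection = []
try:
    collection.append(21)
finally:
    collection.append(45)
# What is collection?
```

Step-by-step execution trace:
1. try: `collection.append(21)` → collection = [21].
2. The try body completes without raising.
3. finally always runs: `collection.append(45)` → collection = [21, 45].
Result: [21, 45]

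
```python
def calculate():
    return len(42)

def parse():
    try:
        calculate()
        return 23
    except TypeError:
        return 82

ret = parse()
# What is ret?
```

Step-by-step execution trace:
1. `parse()` calls `calculate()`.
2. `calculate()` evaluates `len(42)`, which raises TypeError; it propagates to the caller.
3. `return 23` is not reached.
4. `except TypeError` in parse matches → returns 82.
5. ret = 82.
Result: 82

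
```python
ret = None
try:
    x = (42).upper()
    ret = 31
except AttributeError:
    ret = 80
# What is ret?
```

Step-by-step execution trace:
1. `x = (42).upper()` raises AttributeError.
2. `ret = 31` is not reached.
3. `except AttributeError` matches → ret = 80.
Result: 80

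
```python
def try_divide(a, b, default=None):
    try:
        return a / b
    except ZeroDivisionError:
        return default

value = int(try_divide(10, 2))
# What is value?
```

Step-by-step execution trace:
1. `try_divide(10, 2)` enters try: `return 10 / 2` → returns 5.0. No exception raised.
2. `except ZeroDivisionError` is skipped.
3. `int(5.0)` → 5 → value = 5.
Result: 5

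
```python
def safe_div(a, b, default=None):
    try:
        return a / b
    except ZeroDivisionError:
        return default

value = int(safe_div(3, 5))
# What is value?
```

Step-by-step execution trace:
1. `safe_div(3, 5)` enters try: `return 3 / 5` → returns 0.6. No exception raised.
2. `except ZeroDivisionError` is skipped.
3. `int(0.6)` → 0 → value = 0.
Result: 0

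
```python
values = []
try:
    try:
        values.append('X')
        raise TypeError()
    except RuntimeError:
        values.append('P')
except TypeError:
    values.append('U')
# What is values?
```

Step-by-step execution trace:
1. Inner try: `values.append('X')` → values = ['X'].
2. `raise TypeError()` raises TypeError.
3. Inner `except RuntimeError` does not match TypeError; exception propagates to outer try.
4. Outer `except TypeError` matches → `values.append('U')` → values = ['X', 'U'].
Result: ['X', 'U']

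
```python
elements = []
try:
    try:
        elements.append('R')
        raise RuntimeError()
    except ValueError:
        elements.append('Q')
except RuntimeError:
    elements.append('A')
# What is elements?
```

Step-by-step execution trace:
1. Inner try: `elements.append('R')` → elements = ['R'].
2. `raise RuntimeError()` raises RuntimeError.
3. Inner `except ValueError` does not match RuntimeError; exception propagates to outer try.
4. Outer `except RuntimeError` matches → `elements.append('A')` → elements = ['R', 'A'].
Result: ['R', 'A']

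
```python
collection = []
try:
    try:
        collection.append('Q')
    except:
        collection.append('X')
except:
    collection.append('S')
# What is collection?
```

Step-by-step execution trace:
1. Inner try: `collection.append('Q')` → collection = ['Q']. No exception raised.
2. Inner `except` is skipped.
3. Inner try completes normally; outer `except` is skipped.
Result: ['Q']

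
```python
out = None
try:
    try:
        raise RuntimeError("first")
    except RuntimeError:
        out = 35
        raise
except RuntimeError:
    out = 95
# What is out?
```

Step-by-step execution trace:
1. Inner try: `raise RuntimeError("first")` raises RuntimeError.
2. Inner `except RuntimeError` matches → out = 35.
3. bare `raise` re-raises the same RuntimeError.
4. Outer `except RuntimeError` matches → out = 95.
Result: 95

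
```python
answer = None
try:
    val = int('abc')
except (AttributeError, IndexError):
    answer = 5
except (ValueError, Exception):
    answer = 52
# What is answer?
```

Step-by-step execution trace:
1. `val = int('abc')` raises ValueError.
2. `except (AttributeError, IndexError)` does not match ValueError; skipped.
3. `except (ValueError, Exception)` matches (ValueError is in the tuple) → answer = 52.
Result: 52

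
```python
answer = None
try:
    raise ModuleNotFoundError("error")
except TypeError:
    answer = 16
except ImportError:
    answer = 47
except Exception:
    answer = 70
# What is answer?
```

Step-by-step execution trace:
1. `raise ModuleNotFoundError(...)` raises ModuleNotFoundError.
2. `except TypeError` does not match (ModuleNotFoundError is not a subclass of TypeError); skipped.
3. `except ImportError` matches (ModuleNotFoundError is a subclass of ImportError) → answer = 47.
4. `except Exception` is not reached.
Result: 47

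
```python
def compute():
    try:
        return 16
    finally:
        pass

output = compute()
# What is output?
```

Step-by-step execution trace:
1. `compute()` enters try: `return 16` sets pending return value 16.
2. Before returning, `finally: pass` runs (no effect).
3. compute() returns 16 → output = 16.
Result: 16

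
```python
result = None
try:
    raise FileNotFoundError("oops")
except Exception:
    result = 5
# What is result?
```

Step-by-step execution trace:
1. `raise FileNotFoundError(...)` raises FileNotFoundError.
2. `except Exception` matches (FileNotFoundError is a subclass of Exception) → result = 5.
Result: 5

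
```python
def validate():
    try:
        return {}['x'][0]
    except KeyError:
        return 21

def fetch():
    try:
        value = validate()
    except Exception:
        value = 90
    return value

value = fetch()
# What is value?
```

Step-by-step execution trace:
1. `fetch()` calls `validate()`.
2. In validate: `{}['x'][0]` raises KeyError; `except KeyError` catches it → returns 21.
3. In fetch: `value = validate()` → value = 21. No exception reaches fetch.
4. `except Exception` is skipped; fetch returns 21.
5. value = 21.
Result: 21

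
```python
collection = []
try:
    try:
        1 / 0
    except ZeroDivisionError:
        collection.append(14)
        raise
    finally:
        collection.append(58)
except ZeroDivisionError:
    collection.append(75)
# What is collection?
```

Step-by-step execution trace:
1. Inner try: `1 / 0` raises ZeroDivisionError.
2. Inner `except ZeroDivisionError` matches → `collection.append(14)` → collection = [14].
3. bare `raise` re-raises ZeroDivisionError.
4. Inner `finally` runs during unwinding: `collection.append(58)` → collection = [14, 58].
5. Outer `except ZeroDivisionError` matches → `collection.append(75)` → collection = [14, 58, 75].
Result: [14, 58, 75]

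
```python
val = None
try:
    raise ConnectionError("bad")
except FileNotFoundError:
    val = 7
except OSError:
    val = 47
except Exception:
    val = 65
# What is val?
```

Step-by-step execution trace:
1. `raise ConnectionError(...)` raises ConnectionError.
2. `except FileNotFoundError` does not match (ConnectionError is not a subclass of FileNotFoundError); skipped.
3. `except OSError` matches (ConnectionError is a subclass of OSError) → val = 47.
4. `except Exception` is not reached.
Result: 47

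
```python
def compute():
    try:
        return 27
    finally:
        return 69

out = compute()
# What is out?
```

Step-by-step execution trace:
1. `compute()` enters try: `return 27` sets pending return value 27.
2. Before returning, `finally: return 69` runs and overrides the pending return.
3. compute() returns 69 → out = 69.
Result: 69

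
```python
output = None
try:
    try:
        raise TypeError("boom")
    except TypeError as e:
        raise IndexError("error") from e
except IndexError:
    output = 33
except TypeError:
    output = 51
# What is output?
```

Step-by-step execution trace:
1. Inner try raises TypeError; inner `except TypeError as e` catches it.
2. `raise IndexError(...) from e` raises IndexError (TypeError is attached as __cause__, but only IndexError is active).
3. Outer `except IndexError` matches → output = 33.
4. `except TypeError` is not reached.
Result: 33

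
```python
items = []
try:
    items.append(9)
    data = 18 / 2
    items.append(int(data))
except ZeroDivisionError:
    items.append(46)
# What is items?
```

Step-by-step execution trace:
1. try: `items.append(9)` → items = [9].
2. `data = 18 / 2` → data = 9.0. No exception raised.
3. `items.append(int(data))` → items = [9, 9].
4. `except ZeroDivisionError` is skipped (no exception was raised).
Result: [9, 9]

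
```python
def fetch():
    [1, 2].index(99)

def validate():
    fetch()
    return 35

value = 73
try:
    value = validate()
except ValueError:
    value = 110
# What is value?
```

Step-by-step execution trace:
1. value starts at 73.
2. try: `validate()` calls `fetch()`.
3. `fetch()` evaluates `[1, 2].index(99)`, which raises ValueError; it propagates through validate (uncaught).
4. `return 35` in validate is not reached; the assignment to value does not complete.
5. `except ValueError` matches → value = 110.
Result: 110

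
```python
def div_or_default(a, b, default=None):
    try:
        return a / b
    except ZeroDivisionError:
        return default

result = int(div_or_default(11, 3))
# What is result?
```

Step-by-step execution trace:
1. `div_or_default(11, 3)` enters try: `return 11 / 3` → returns 3.6666666666666665. No exception raised.
2. `except ZeroDivisionError` is skipped.
3. `int(3.6666666666666665)` → 3 → result = 3.
Result: 3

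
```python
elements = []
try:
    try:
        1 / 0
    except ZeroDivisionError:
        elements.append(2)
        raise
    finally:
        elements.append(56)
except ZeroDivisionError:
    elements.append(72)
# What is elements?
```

Step-by-step execution trace:
1. Inner try: `1 / 0` raises ZeroDivisionError.
2. Inner `except ZeroDivisionError` matches → `elements.append(2)` → elements = [2].
3. bare `raise` re-raises ZeroDivisionError.
4. Inner `finally` runs during unwinding: `elements.append(56)` → elements = [2, 56].
5. Outer `except ZeroDivisionError` matches → `elements.append(72)` → elements = [2, 56, 72].
Result: [2, 56, 72]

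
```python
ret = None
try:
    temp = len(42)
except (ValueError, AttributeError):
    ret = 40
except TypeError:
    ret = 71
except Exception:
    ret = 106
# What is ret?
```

Step-by-step execution trace:
1. `temp = len(42)` raises TypeError.
2. `except (ValueError, AttributeError)` does not match TypeError; skipped.
3. `except TypeError` matches (exact type match) → ret = 71.
4. `except Exception` is not reached.
Result: 71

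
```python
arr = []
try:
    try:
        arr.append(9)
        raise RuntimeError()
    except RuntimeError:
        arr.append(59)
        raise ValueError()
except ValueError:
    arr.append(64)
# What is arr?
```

Step-by-step execution trace:
1. Inner try: `arr.append(9)` → arr = [9].
2. `raise RuntimeError()` raises RuntimeError.
3. Inner `except RuntimeError` matches → `arr.append(59)` → arr = [9, 59].
4. `raise ValueError()` raises ValueError; propagates to outer try.
5. Outer `except ValueError` matches → `arr.append(64)` → arr = [9, 59, 64].
Result: [9, 59, 64]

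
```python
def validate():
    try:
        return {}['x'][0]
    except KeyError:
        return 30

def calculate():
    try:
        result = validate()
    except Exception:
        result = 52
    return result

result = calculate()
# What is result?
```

Step-by-step execution trace:
1. `calculate()` calls `validate()`.
2. In validate: `{}['x'][0]` raises KeyError; `except KeyError` catches it → returns 30.
3. In calculate: `result = validate()` → result = 30. No exception reaches calculate.
4. `except Exception` is skipped; calculate returns 30.
5. result = 30.
Result: 30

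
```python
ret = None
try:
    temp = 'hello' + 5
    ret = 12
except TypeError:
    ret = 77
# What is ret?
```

Step-by-step execution trace:
1. `temp = 'hello' + 5` raises TypeError.
2. `ret = 12` is not reached.
3. `except TypeError` matches → ret = 77.
Result: 77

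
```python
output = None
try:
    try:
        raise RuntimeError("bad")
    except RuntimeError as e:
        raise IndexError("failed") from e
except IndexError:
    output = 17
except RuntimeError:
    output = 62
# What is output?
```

Step-by-step execution trace:
1. Inner try raises RuntimeError; inner `except RuntimeError as e` catches it.
2. `raise IndexError(...) from e` raises IndexError (RuntimeError is attached as __cause__, but only IndexError is active).
3. Outer `except IndexError` matches → output = 17.
4. `except RuntimeError` is not reached.
Result: 17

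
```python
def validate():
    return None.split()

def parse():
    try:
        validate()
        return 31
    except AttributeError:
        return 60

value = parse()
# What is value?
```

Step-by-step execution trace:
1. `parse()` calls `validate()`.
2. `validate()` evaluates `None.split()`, which raises AttributeError; it propagates to the caller.
3. `return 31` is not reached.
4. `except AttributeError` in parse matches → returns 60.
5. value = 60.
Result: 60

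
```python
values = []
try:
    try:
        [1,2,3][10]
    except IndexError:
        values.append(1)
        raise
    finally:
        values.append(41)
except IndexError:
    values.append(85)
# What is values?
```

Step-by-step execution trace:
1. Inner try: `[1,2,3][10]` raises IndexError.
2. Inner `except IndexError` matches → `values.append(1)` → values = [1].
3. bare `raise` re-raises IndexError.
4. Inner `finally` runs during unwinding: `values.append(41)` → values = [1, 41].
5. Outer `except IndexError` matches → `values.append(85)` → values = [1, 41, 85].
Result: [1, 41, 85]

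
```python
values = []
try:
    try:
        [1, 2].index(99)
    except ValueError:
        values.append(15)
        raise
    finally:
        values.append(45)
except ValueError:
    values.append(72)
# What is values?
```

Step-by-step execution trace:
1. Inner try: `[1, 2].index(99)` raises ValueError.
2. Inner `except ValueError` matches → `values.append(15)` → values = [15].
3. bare `raise` re-raises ValueError.
4. Inner `finally` runs during unwinding: `values.append(45)` → values = [15, 45].
5. Outer `except ValueError` matches → `values.append(72)` → values = [15, 45, 72].
Result: [15, 45, 72]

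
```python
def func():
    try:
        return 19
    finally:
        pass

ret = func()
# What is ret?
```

Step-by-step execution trace:
1. `func()` enters try: `return 19` sets pending return value 19.
2. Before returning, `finally: pass` runs (no effect).
3. func() returns 19 → ret = 19.
Result: 19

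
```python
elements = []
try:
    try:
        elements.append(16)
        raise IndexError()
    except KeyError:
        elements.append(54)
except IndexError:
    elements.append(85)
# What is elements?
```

Step-by-step execution trace:
1. Inner try: `elements.append(16)` → elements = [16].
2. `raise IndexError()` raises IndexError.
3. Inner `except KeyError` does not match IndexError; exception propagates to outer try.
4. Outer `except IndexError` matches → `elements.append(85)` → elements = [16, 85].
Result: [16, 85]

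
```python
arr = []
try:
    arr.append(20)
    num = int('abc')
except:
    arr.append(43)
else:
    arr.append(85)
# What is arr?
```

Step-by-step execution trace:
1. try: `arr.append(20)` → arr = [20].
2. `num = int('abc')` raises ValueError.
3. bare `except` matches → `arr.append(43)` → arr = [20, 43].
4. `else` is skipped (an exception was raised).
Result: [20, 43]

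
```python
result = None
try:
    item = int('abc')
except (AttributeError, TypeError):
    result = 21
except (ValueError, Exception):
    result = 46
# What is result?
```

Step-by-step execution trace:
1. `item = int('abc')` raises ValueError.
2. `except (AttributeError, TypeError)` does not match ValueError; skipped.
3. `except (ValueError, Exception)` matches (ValueError is in the tuple) → result = 46.
Result: 46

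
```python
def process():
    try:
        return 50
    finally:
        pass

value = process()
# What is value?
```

Step-by-step execution trace:
1. `process()` enters try: `return 50` sets pending return value 50.
2. Before returning, `finally: pass` runs (no effect).
3. process() returns 50 → value = 50.
Result: 50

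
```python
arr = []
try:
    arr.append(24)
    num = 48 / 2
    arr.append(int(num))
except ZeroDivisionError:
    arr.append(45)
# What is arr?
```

Step-by-step execution trace:
1. try: `arr.append(24)` → arr = [24].
2. `num = 48 / 2` → num = 24.0. No exception raised.
3. `arr.append(int(num))` → arr = [24, 24].
4. `except ZeroDivisionError` is skipped (no exception was raised).
Result: [24, 24]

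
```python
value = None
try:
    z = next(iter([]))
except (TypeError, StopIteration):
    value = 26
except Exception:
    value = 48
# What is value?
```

Step-by-step execution trace:
1. `z = next(iter([]))` raises StopIteration.
2. `except (TypeError, StopIteration)` matches (StopIteration is in the tuple) → value = 26.
3. `except Exception` is not reached.
Result: 26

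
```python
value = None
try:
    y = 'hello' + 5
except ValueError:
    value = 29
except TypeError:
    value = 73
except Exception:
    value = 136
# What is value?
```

Step-by-step execution trace:
1. `y = 'hello' + 5` raises TypeError.
2. `except ValueError` does not match TypeError; skipped.
3. `except TypeError` matches → value = 73.
4. Remaining except clauses are skipped.
Result: 73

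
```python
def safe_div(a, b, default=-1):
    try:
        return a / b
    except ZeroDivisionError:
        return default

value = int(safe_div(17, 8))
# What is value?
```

Step-by-step execution trace:
1. `safe_div(17, 8)` enters try: `return 17 / 8` → returns 2.125. No exception raised.
2. `except ZeroDivisionError` is skipped.
3. `int(2.125)` → 2 → value = 2.
Result: 2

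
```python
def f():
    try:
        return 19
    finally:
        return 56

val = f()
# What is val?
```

Step-by-step execution trace:
1. `f()` enters try: `return 19` sets pending return value 19.
2. Before returning, `finally: return 56` runs and overrides the pending return.
3. f() returns 56 → val = 56.
Result: 56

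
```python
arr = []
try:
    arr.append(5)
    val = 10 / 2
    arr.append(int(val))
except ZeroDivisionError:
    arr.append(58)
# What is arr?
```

Step-by-step execution trace:
1. try: `arr.append(5)` → arr = [5].
2. `val = 10 / 2` → val = 5.0. No exception raised.
3. `arr.append(int(val))` → arr = [5, 5].
4. `except ZeroDivisionError` is skipped (no exception was raised).
Result: [5, 5]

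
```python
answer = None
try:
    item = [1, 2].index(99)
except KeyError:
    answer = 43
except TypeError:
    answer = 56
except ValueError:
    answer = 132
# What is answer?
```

Step-by-step execution trace:
1. `item = [1, 2].index(99)` raises ValueError.
2. `except KeyError` does not match ValueError; skipped.
3. `except TypeError` does not match ValueError; skipped.
4. `except ValueError` matches → answer = 132.
Result: 132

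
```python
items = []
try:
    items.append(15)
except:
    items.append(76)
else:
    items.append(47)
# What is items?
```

Step-by-step execution trace:
1. try: `items.append(15)` → items = [15]. No exception raised.
2. `except` is skipped.
3. `else` runs (try completed without exception): `items.append(47)` → items = [15, 47].
Result: [15, 47]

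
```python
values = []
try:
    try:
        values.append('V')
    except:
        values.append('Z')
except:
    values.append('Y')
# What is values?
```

Step-by-step execution trace:
1. Inner try: `values.append('V')` → values = ['V']. No exception raised.
2. Inner `except` is skipped.
3. Inner try completes normally; outer `except` is skipped.
Result: ['V']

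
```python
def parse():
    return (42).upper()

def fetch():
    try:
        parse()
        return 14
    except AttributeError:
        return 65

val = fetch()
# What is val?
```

Step-by-step execution trace:
1. `fetch()` calls `parse()`.
2. `parse()` evaluates `(42).upper()`, which raises AttributeError; it propagates to the caller.
3. `return 14` is not reached.
4. `except AttributeError` in fetch matches → returns 65.
5. val = 65.
Result: 65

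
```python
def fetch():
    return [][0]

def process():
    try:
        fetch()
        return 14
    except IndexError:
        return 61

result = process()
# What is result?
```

Step-by-step execution trace:
1. `process()` calls `fetch()`.
2. `fetch()` evaluates `[][0]`, which raises IndexError; it propagates to the caller.
3. `return 14` is not reached.
4. `except IndexError` in process matches → returns 61.
5. result = 61.
Result: 61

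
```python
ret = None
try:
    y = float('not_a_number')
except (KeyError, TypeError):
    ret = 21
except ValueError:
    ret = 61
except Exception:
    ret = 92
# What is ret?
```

Step-by-step execution trace:
1. `y = float('not_a_number')` raises ValueError.
2. `except (KeyError, TypeError)` does not match ValueError; skipped.
3. `except ValueError` matches (exact type match) → ret = 61.
4. `except Exception` is not reached.
Result: 61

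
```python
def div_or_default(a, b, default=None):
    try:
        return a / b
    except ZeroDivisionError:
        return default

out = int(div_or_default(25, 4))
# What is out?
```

Step-by-step execution trace:
1. `div_or_default(25, 4)` enters try: `return 25 / 4` → returns 6.25. No exception raised.
2. `except ZeroDivisionError` is skipped.
3. `int(6.25)` → 6 → out = 6.
Result: 6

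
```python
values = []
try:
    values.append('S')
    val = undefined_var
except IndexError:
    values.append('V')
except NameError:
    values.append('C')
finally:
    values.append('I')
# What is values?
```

Step-by-step execution trace:
1. try: `values.append('S')` → values = ['S'].
2. `val = undefined_var` raises NameError.
3. `except IndexError` does not match NameError; skipped.
4. `except NameError` matches → `values.append('C')` → values = ['S', 'C'].
5. finally always runs: `values.append('I')` → values = ['S', 'C', 'I'].
Result: ['S', 'C', 'I']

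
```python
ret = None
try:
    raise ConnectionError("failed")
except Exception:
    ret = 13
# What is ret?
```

Step-by-step execution trace:
1. `raise ConnectionError(...)` raises ConnectionError.
2. `except Exception` matches (ConnectionError is a subclass of Exception) → ret = 13.
Result: 13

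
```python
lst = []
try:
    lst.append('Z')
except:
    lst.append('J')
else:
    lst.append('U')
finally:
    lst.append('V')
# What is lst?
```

Step-by-step execution trace:
1. try: `lst.append('Z')` → lst = ['Z']. No exception raised.
2. `except` is skipped.
3. `else` runs: `lst.append('U')` → lst = ['Z', 'U'].
4. `finally` always runs: `lst.append('V')` → lst = ['Z', 'U', 'V'].
Result: ['Z', 'U', 'V']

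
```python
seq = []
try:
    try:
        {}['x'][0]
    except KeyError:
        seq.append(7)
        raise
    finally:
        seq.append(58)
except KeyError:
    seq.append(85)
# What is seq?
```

Step-by-step execution trace:
1. Inner try: `{}['x'][0]` raises KeyError.
2. Inner `except KeyError` matches → `seq.append(7)` → seq = [7].
3. bare `raise` re-raises KeyError.
4. Inner `finally` runs during unwinding: `seq.append(58)` → seq = [7, 58].
5. Outer `except KeyError` matches → `seq.append(85)` → seq = [7, 58, 85].
Result: [7, 58, 85]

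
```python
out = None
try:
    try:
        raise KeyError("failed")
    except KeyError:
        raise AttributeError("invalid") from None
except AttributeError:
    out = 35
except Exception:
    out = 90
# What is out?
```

Step-by-step execution trace:
1. Inner try raises KeyError; inner `except KeyError` catches it.
2. `raise AttributeError(...) from None` raises AttributeError (from None suppresses __context__, but the active exception is still AttributeError).
3. Outer `except AttributeError` matches → out = 35.
4. `except Exception` is not reached.
Result: 35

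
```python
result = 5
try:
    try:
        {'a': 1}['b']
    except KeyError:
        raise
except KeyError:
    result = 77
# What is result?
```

Step-by-step execution trace:
1. Inner try: `{'a': 1}['b']` raises KeyError.
2. Inner `except KeyError` matches; bare `raise` re-raises the same KeyError.
3. Outer `except KeyError` matches → result = 77.
Result: 77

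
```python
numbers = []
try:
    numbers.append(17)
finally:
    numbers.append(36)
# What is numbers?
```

Step-by-step execution trace:
1. try: `numbers.append(17)` → numbers = [17].
2. The try body completes without raising.
3. finally always runs: `numbers.append(36)` → numbers = [17, 36].
Result: [17, 36]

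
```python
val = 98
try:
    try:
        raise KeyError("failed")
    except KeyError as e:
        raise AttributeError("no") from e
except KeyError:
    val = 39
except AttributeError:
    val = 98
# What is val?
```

Step-by-step execution trace:
1. Inner try raises KeyError; inner `except KeyError as e` catches it.
2. `raise AttributeError(...) from e` raises AttributeError (KeyError is attached as __cause__, but only AttributeError is active).
3. Outer `except KeyError` does not match AttributeError; skipped.
4. Outer `except AttributeError` matches → val = 98.
Result: 98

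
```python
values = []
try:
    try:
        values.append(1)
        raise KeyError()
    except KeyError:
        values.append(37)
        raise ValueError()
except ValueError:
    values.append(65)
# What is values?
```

Step-by-step execution trace:
1. Inner try: `values.append(1)` → values = [1].
2. `raise KeyError()` raises KeyError.
3. Inner `except KeyError` matches → `values.append(37)` → values = [1, 37].
4. `raise ValueError()` raises ValueError; propagates to outer try.
5. Outer `except ValueError` matches → `values.append(65)` → values = [1, 37, 65].
Result: [1, 37, 65]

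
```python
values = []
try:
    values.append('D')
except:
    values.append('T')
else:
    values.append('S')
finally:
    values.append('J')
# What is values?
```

Step-by-step execution trace:
1. try: `values.append('D')` → values = ['D']. No exception raised.
2. `except` is skipped.
3. `else` runs: `values.append('S')` → values = ['D', 'S'].
4. `finally` always runs: `values.append('J')` → values = ['D', 'S', 'J'].
Result: ['D', 'S', 'J']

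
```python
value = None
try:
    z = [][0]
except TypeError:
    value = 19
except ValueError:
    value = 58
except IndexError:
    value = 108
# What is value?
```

Step-by-step execution trace:
1. `z = [][0]` raises IndexError.
2. `except TypeError` does not match IndexError; skipped.
3. `except ValueError` does not match IndexError; skipped.
4. `except IndexError` matches → value = 108.
Result: 108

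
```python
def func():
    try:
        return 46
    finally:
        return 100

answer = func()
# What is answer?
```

Step-by-step execution trace:
1. `func()` enters try: `return 46` sets pending return value 46.
2. Before returning, `finally: return 100` runs and overrides the pending return.
3. func() returns 100 → answer = 100.
Result: 100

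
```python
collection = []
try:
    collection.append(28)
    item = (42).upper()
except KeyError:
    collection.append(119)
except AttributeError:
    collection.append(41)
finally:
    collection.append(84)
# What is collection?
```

Step-by-step execution trace:
1. try: `collection.append(28)` → collection = [28].
2. `item = (42).upper()` raises AttributeError.
3. `except KeyError` does not match AttributeError; skipped.
4. `except AttributeError` matches → `collection.append(41)` → collection = [28, 41].
5. finally always runs: `collection.append(84)` → collection = [28, 41, 84].
Result: [28, 41, 84]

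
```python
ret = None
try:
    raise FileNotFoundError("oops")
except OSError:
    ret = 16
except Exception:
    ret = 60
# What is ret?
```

Step-by-step execution trace:
1. `raise FileNotFoundError(...)` raises FileNotFoundError.
2. `except OSError` matches (FileNotFoundError is a subclass of OSError) → ret = 16.
3. `except Exception` is not reached.
Result: 16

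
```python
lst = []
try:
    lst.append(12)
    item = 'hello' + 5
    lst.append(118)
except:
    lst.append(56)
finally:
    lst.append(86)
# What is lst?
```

Step-by-step execution trace:
1. try: `lst.append(12)` → lst = [12].
2. `item = 'hello' + 5` raises TypeError; `lst.append(118)` is not reached.
3. bare `except` matches → `lst.append(56)` → lst = [12, 56].
4. finally always runs: `lst.append(86)` → lst = [12, 56, 86].
Result: [12, 56, 86]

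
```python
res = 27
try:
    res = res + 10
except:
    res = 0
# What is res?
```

Step-by-step execution trace:
1. res starts at 27.
2. try: `res = res + 10` → res = 37. No exception raised.
3. `except` is skipped.
Result: 37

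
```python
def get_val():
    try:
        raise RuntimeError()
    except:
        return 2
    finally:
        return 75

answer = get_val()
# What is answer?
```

Step-by-step execution trace:
1. `get_val()` enters try: `raise RuntimeError()` raises RuntimeError.
2. bare `except` matches → `return 2` sets pending return value 2.
3. Before returning, `finally: return 75` runs and overrides the pending return.
4. get_val() returns 75 → answer = 75.
Result: 75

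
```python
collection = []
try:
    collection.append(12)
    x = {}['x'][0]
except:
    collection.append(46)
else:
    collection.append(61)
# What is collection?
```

Step-by-step execution trace:
1. try: `collection.append(12)` → collection = [12].
2. `x = {}['x'][0]` raises KeyError.
3. bare `except` matches → `collection.append(46)` → collection = [12, 46].
4. `else` is skipped (an exception was raised).
Result: [12, 46]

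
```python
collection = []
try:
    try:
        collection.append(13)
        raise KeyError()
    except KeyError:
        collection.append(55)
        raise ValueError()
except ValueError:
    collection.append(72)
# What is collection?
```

Step-by-step execution trace:
1. Inner try: `collection.append(13)` → collection = [13].
2. `raise KeyError()` raises KeyError.
3. Inner `except KeyError` matches → `collection.append(55)` → collection = [13, 55].
4. `raise ValueError()` raises ValueError; propagates to outer try.
5. Outer `except ValueError` matches → `collection.append(72)` → collection = [13, 55, 72].
Result: [13, 55, 72]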